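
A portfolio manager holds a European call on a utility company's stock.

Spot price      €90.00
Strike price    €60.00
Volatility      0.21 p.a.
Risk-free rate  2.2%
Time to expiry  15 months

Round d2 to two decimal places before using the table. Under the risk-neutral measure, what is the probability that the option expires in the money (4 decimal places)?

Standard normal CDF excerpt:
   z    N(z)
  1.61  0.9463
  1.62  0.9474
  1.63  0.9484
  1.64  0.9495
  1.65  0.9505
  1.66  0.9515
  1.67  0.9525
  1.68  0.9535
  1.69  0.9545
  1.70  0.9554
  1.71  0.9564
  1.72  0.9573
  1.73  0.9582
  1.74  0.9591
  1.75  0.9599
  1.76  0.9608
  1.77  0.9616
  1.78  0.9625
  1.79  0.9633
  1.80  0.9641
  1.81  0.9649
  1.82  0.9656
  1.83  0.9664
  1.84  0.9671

σ√T = 0.21·√1.25 = 0.2348
d₁ = [ln(90/60) + (0.022 + ½·0.21²)·1.25] / (σ√T) = (0.4055 + 0.0551) / 0.2348 = 1.9615 → 1.96
d₂ = 1.9615 − 0.2348 = 1.7267 → 1.73
Risk-neutral Pr[S_T > K] = N(d₂) = N(1.73) = 0.9582

0.9582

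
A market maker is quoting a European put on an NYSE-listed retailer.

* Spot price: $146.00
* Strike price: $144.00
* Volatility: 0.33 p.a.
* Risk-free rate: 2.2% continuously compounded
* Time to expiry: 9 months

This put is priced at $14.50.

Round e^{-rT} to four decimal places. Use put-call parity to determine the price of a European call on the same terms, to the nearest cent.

$18.86

e^(−rT) = e^(−0.022·0.75) = 0.9836
Put-call parity: C − P = S − K·e^(−rT) = 146 − 144·0.9836 = 146 − 141.6384 = 4.3616
C = P + (C − P) = 14.50 + (4.3616) = 18.8616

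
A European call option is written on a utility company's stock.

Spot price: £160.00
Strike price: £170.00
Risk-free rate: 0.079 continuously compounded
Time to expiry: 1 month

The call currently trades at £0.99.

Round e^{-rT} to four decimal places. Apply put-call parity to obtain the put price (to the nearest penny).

£9.87

exp(−rT) = exp(−0.079·0.08333) = 0.9934
Put-call parity: C − P = S − K·e^(−rT) = 160 − 170·0.9934 = 160 − 168.8780 = -8.8780
P = C − (C − P) = 0.99 − (-8.8780) = 9.8680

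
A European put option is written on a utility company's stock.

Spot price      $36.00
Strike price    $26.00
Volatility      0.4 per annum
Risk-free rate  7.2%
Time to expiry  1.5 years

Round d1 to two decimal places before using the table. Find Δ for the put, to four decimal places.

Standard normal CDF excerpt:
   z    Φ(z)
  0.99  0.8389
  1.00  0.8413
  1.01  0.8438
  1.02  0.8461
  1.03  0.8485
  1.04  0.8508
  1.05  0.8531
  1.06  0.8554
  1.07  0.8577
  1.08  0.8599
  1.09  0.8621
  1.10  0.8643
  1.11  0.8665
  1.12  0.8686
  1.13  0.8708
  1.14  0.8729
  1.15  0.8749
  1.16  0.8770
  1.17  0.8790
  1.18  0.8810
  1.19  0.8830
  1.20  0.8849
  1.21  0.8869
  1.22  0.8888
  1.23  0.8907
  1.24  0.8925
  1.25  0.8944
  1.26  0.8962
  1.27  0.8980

-0.1292

σ√T = 0.4·√1.5 = 0.4899
d₁ = [ln(36/26) + (0.072 + ½·0.4²)·1.5] / (σ√T) = (0.3254 + 0.2280) / 0.4899 = 1.1297 ⇒ 1.13
N(d₁) = N(1.13) = 0.8708
Δ_put = N(d₁) − 1 = 0.8708 − 1 = -0.1292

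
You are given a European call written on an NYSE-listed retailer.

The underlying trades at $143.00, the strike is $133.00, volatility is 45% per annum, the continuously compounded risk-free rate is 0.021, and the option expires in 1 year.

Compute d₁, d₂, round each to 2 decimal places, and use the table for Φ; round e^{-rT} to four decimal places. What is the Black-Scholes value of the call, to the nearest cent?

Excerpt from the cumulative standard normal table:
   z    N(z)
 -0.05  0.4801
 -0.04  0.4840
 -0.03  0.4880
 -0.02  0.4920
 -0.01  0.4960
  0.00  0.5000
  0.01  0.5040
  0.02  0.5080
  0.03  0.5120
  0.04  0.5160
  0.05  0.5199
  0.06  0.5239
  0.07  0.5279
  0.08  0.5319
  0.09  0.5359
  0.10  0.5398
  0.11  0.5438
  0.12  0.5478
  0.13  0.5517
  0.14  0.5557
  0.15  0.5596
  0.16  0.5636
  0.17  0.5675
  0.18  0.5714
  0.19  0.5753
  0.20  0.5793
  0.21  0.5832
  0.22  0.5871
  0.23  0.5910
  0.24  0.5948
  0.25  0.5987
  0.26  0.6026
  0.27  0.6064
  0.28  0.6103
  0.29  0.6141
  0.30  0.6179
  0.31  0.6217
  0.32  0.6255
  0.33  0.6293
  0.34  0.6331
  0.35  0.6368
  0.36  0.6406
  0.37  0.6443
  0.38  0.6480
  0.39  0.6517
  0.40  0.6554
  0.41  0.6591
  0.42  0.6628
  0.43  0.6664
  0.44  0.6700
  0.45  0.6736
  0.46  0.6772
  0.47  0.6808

T = 1;  σ√T = 0.4500
ln(S/K) + (r + σ²/2)T = ln(143/133) + (0.021 + 0.45²/2)·1 = 0.0725 + 0.1223 = 0.1947
d₁ = 0.1947 / 0.4500 = 0.4328 → 0.43
d₂ = d₁ − σ√T = 0.4328 − 0.4500 = -0.0172 → -0.02
exp(−rT) = exp(−0.021·1) = 0.9792
N(d₁) = N(0.43) = 0.6664;  N(d₂) = N(-0.02) = 0.4920
C = 143·0.6664 − 133·0.9792·0.4920 = 95.2952 − 64.0749 = 31.2203

$31.22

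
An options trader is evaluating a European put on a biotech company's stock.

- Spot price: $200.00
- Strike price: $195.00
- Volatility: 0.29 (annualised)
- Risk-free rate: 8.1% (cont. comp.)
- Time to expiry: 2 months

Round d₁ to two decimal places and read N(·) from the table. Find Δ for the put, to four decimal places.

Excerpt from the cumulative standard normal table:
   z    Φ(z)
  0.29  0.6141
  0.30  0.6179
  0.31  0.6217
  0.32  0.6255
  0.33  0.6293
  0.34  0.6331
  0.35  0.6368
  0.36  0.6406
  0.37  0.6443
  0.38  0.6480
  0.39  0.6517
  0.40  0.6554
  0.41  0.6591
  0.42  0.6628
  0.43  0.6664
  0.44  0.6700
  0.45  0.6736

σ√T = 0.29·√0.1667 = 0.1184
d₁ = [ln(200/195) + (0.081 + ½·0.29²)·0.1667] / (σ√T) = (0.0253 + 0.0205) / 0.1184 = 0.3871 ⇒ 0.39
N(d₁) = N(0.39) = 0.6517
Δ_put = N(d₁) − 1 = 0.6517 − 1 = -0.3483

-0.3483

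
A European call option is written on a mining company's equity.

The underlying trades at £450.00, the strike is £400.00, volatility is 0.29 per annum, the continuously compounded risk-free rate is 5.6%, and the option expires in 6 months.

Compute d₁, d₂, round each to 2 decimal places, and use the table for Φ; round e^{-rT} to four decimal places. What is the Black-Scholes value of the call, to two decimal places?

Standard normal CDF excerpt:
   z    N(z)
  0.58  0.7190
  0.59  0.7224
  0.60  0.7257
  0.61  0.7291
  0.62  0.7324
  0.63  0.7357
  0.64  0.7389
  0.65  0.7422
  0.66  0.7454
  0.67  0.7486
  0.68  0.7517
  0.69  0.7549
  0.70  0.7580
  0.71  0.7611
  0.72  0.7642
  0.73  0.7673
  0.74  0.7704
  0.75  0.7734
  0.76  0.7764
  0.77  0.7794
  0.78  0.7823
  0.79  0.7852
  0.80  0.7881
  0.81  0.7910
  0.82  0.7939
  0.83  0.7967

T = 0.5;  σ√T = 0.2051
d₁ = [ln(450/400) + (0.056 + 0.29²/2)·0.5] / 0.2051 = [0.1178 + 0.0490] / 0.2051 = 0.8135 which rounds to 0.81
d₂ = d₁ − σ√T = 0.8135 − 0.2051 = 0.6084 which rounds to 0.61
exp(−rT) = exp(−0.056·0.5) = 0.9724
N(d₁) = N(0.81) = 0.7910;  N(d₂) = N(0.61) = 0.7291
C = 450·0.7910 − 400·0.9724·0.7291 = 355.9500 − 283.5907 = 72.3593

£72.36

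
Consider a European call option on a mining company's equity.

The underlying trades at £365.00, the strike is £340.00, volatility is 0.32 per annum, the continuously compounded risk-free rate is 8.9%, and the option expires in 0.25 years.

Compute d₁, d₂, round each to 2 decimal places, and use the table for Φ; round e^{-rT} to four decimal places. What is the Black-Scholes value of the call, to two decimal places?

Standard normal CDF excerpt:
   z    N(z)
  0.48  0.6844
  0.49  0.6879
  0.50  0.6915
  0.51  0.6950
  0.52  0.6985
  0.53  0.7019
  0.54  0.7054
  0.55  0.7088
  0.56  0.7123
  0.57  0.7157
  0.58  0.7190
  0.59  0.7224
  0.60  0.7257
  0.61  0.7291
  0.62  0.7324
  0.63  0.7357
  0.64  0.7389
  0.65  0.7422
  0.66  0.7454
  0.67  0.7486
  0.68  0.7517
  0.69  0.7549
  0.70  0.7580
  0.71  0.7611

£42.13

σ√T = 0.32 × 0.5000 = 0.1600
ln(S/K) + (r + σ²/2)T = ln(365/340) + (0.089 + 0.32²/2)·0.25 = 0.0710 + 0.0350 = 0.1060
d₁ = 0.1060 / 0.1600 = 0.6625 which rounds to 0.66
d₂ = d₁ − σ√T = 0.6625 − 0.1600 = 0.5025 which rounds to 0.50
e^(−rT) = e^(−0.089·0.25) = 0.9780
C = 365·N(0.66) − 340·0.9780·N(0.50) = 365·0.7454 − 340·0.9780·0.6915 = 272.0710 − 229.9376 = 42.1334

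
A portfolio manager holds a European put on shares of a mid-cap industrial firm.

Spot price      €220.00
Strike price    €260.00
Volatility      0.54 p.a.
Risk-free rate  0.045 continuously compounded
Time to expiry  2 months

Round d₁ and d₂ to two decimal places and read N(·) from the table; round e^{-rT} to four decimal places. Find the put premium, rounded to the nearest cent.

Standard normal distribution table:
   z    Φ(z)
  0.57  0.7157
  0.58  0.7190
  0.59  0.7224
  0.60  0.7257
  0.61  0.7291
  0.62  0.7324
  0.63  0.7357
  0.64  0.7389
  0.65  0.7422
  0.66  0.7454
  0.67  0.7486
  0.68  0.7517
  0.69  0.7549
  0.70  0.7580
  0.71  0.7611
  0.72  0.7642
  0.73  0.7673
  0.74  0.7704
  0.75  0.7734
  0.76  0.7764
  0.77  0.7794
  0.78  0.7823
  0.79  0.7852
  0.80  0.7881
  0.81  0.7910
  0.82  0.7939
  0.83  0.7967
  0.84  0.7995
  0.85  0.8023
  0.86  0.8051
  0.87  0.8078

€45.19

σ√T = 0.54 × 0.4082 = 0.2205
d₁ = [ln(220/260) + (0.045 + 0.54²/2)·0.1667] / 0.2205 = [-0.1671 + 0.0318] / 0.2205 = -0.6135 which rounds to -0.61
d₂ = d₁ − σ√T = -0.6135 − 0.2205 = -0.8340 which rounds to -0.83
exp(−rT) = exp(−0.045·0.1667) = 0.9925
N(−d₂) = N(0.83) = 0.7967;  N(−d₁) = N(0.61) = 0.7291
P = 260·0.9925·0.7967 − 220·0.7291 = 205.5884 − 160.4020 = 45.1864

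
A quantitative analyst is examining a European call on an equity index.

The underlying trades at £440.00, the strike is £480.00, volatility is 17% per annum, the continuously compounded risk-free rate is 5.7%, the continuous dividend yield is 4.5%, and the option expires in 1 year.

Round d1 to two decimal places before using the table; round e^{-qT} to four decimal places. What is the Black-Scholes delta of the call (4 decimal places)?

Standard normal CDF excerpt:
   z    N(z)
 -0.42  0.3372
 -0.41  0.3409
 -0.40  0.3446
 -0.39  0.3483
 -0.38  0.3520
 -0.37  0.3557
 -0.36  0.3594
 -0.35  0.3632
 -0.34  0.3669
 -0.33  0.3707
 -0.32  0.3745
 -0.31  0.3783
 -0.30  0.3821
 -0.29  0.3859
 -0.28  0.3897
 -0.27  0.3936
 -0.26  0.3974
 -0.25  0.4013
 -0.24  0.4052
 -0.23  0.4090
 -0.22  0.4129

0.3436

σ√T = 0.17·√1 = 0.1700
d₁ = [ln(440/480) + (0.057 − 0.045 + 0.17²/2)·1] / 0.1700 = [-0.0870 + 0.0265] / 0.1700 = -0.3562 which rounds to -0.36
N(d₁) = N(-0.36) = 0.3594
Δ_call = exp(−qT)·N(d₁) = 0.9560·0.3594 = 0.3436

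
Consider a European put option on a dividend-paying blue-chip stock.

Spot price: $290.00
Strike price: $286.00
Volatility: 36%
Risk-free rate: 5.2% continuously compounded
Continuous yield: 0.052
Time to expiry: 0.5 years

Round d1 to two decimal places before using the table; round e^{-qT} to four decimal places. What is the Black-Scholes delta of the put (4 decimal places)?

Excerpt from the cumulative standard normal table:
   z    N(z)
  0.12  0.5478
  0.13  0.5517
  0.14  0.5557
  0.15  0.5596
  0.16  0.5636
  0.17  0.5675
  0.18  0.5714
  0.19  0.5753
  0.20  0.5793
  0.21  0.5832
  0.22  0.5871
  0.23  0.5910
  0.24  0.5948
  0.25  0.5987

σ√T = 0.36 × 0.7071 = 0.2546
ln(S/K) + (r − q + σ²/2)T = ln(290/286) + (0.052 − 0.052 + 0.36²/2)·0.5 = 0.0139 + 0.0324 = 0.0463
d₁ = 0.0463 / 0.2546 = 0.1818 which rounds to 0.18
N(d₁) = N(0.18) = 0.5714
Δ_put = exp(−qT)·(N(d₁) − 1) = 0.9743·(0.5714 − 1) = -0.4176

-0.4176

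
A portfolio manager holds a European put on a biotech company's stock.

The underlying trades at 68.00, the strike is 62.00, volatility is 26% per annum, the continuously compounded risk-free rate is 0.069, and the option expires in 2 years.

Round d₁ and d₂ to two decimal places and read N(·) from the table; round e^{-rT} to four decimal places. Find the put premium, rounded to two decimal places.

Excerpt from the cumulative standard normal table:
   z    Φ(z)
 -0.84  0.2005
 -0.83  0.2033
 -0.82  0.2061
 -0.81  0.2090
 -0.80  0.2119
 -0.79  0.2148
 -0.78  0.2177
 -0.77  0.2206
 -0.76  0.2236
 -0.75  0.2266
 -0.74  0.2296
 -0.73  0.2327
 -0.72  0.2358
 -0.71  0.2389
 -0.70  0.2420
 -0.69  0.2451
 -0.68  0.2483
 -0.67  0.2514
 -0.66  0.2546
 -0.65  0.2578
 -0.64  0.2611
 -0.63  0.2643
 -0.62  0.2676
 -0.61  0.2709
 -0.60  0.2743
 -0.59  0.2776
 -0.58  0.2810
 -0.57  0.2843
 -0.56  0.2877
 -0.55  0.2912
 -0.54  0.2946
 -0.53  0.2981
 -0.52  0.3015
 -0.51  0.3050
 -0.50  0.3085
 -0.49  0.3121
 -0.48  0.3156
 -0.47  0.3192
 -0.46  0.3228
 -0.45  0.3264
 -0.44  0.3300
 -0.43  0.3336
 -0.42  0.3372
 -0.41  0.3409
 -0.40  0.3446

T = 2;  σ√T = 0.3677
ln(S/K) + (r + σ²/2)T = ln(68/62) + (0.069 + 0.26²/2)·2 = 0.0924 + 0.2056 = 0.2980
d₁ = 0.2980 / 0.3677 = 0.8104 which rounds to 0.81
d₂ = d₁ − σ√T = 0.8104 − 0.3677 = 0.4427 which rounds to 0.44
e^(−rT) = e^(−0.069·2) = 0.8711
N(−d₂) = N(-0.44) = 0.3300;  N(−d₁) = N(-0.81) = 0.2090
P = 62·0.8711·0.3300 − 68·0.2090 = 17.8227 − 14.2120 = 3.6107

3.61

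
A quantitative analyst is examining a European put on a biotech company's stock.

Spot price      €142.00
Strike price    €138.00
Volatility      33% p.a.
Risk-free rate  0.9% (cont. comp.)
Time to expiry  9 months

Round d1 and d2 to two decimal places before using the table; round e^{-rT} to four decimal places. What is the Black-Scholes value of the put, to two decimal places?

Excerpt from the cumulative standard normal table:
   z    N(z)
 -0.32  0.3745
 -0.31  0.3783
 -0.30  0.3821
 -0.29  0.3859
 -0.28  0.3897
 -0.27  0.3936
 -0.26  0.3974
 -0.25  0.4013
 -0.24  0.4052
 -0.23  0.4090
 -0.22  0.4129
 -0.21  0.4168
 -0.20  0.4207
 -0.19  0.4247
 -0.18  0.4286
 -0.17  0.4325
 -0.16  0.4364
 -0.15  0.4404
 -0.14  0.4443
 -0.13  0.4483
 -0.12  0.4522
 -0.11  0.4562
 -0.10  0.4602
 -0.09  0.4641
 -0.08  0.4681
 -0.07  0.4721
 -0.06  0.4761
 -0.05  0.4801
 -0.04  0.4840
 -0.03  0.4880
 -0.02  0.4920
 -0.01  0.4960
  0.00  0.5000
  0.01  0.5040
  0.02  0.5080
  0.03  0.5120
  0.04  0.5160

σ√T = 0.33·√0.75 = 0.2858
d₁ = [ln(142/138) + (0.009 + ½·0.33²)·0.75] / (σ√T) = (0.0286 + 0.0476) / 0.2858 = 0.2665 → 0.27
d₂ = 0.2665 − 0.2858 = -0.0193 → -0.02
exp(−rT) = exp(−0.009·0.75) = 0.9933
N(−d₂) = N(0.02) = 0.5080;  N(−d₁) = N(-0.27) = 0.3936
P = 138·0.9933·0.5080 − 142·0.3936 = 69.6343 − 55.8912 = 13.7431

€13.74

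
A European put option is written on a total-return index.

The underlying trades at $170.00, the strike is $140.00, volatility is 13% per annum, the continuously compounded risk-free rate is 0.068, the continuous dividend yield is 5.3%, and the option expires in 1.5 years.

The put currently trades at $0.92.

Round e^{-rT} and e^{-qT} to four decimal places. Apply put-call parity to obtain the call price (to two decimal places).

e^(−qT) = e^(−0.053·1.5) = 0.9236;  e^(−rT) = e^(−0.068·1.5) = 0.9030
Put-call parity: C − P = S·e^(−qT) − K·e^(−rT) = 170·0.9236 − 140·0.9030 = 157.0120 − 126.4200 = 30.5920
C = P + (C − P) = 0.92 + (30.5920) = 31.5120

$31.51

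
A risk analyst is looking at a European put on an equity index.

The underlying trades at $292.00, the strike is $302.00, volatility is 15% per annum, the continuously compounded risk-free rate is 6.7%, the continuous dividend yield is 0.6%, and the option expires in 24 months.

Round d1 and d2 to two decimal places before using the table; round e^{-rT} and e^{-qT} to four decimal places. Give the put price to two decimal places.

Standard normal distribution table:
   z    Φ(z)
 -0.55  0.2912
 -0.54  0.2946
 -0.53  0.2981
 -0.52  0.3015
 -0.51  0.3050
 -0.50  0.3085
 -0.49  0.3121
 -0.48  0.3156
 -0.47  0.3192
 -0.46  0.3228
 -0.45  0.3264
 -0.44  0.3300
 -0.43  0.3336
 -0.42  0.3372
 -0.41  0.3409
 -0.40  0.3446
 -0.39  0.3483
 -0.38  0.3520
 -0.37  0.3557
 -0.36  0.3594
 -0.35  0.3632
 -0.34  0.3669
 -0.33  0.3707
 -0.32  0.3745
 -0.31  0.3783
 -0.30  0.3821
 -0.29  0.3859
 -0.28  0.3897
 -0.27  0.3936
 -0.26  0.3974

$12.93

σ√T = 0.15·√2 = 0.2121
d₁ = [ln(292/302) + (0.067 − 0.006 + 0.15²/2)·2] / 0.2121 = [-0.0337 + 0.1445] / 0.2121 = 0.5224 ⇒ 0.52
d₂ = d₁ − σ√T = 0.5224 − 0.2121 = 0.3103 ⇒ 0.31
exp(−qT) = exp(−0.006·2) = 0.9881;  exp(−rT) = exp(−0.067·2) = 0.8746
P = 302·0.8746·N(-0.31) − 292·0.9881·N(-0.52) = 302·0.8746·0.3783 − 292·0.9881·0.3015 = 99.9201 − 86.9903 = 12.9297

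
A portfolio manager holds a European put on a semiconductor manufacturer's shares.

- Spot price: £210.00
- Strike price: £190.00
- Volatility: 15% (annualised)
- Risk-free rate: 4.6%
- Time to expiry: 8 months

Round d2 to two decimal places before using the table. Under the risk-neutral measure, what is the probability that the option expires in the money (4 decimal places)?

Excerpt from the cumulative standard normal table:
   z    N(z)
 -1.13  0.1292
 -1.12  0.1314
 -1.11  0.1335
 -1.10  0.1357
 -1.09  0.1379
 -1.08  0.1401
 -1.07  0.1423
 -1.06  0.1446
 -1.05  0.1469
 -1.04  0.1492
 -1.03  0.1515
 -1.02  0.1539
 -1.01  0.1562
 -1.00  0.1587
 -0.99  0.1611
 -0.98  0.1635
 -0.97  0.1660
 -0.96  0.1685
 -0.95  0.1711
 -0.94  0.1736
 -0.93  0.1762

0.1562

σ√T = 0.15 × 0.8165 = 0.1225
d₁ = [ln(210/190) + (0.046 + 0.15²/2)·0.6667] / 0.1225 = [0.1001 + 0.0382] / 0.1225 = 1.1288 → 1.13
d₂ = d₁ − σ√T = 1.1288 − 0.1225 = 1.0063 → 1.01
Risk-neutral Pr[S_T < K] = N(−d₂) = N(-1.01) = 0.1562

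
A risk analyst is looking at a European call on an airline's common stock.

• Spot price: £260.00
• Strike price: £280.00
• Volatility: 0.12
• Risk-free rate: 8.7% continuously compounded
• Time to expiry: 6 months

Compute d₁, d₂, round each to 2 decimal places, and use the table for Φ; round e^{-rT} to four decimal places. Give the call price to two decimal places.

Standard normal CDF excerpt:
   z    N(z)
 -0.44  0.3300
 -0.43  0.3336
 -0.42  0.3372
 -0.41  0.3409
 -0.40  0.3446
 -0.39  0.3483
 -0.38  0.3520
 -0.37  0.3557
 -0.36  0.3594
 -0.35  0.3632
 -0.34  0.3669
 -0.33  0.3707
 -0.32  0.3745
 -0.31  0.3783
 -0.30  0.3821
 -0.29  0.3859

T = 0.5;  σ√T = 0.0849
ln(S/K) + (r + σ²/2)T = ln(260/280) + (0.087 + 0.12²/2)·0.5 = -0.0741 + 0.0471 = -0.0270
d₁ = -0.0270 / 0.0849 = -0.3183 → -0.32
d₂ = d₁ − σ√T = -0.3183 − 0.0849 = -0.4031 → -0.40
exp(−rT) = exp(−0.087·0.5) = 0.9574
N(d₁) = N(-0.32) = 0.3745;  N(d₂) = N(-0.40) = 0.3446
C = 260·0.3745 − 280·0.9574·0.3446 = 97.3700 − 92.3776 = 4.9924

£4.99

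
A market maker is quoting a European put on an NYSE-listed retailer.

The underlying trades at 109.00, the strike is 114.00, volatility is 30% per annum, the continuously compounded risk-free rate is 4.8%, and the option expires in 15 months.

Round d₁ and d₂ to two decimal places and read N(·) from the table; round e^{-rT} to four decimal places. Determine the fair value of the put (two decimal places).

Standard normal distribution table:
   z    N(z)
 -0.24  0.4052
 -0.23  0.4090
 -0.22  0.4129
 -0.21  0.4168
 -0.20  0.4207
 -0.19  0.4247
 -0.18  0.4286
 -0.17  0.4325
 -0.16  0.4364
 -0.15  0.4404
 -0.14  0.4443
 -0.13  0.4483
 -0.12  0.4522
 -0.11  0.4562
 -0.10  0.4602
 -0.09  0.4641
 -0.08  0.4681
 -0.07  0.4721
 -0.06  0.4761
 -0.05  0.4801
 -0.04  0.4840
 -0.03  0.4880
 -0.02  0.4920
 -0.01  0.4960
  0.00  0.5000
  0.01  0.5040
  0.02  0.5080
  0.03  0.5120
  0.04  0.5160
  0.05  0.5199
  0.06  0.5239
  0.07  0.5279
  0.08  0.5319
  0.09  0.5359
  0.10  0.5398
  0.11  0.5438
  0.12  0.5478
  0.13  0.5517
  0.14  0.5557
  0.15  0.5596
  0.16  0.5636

σ√T = 0.3 × 1.1180 = 0.3354
d₁ = [ln(109/114) + (0.048 + ½·0.3²)·1.25] / (σ√T) = (-0.0449 + 0.1162) / 0.3354 = 0.2129 ≈ 0.21
d₂ = 0.2129 − 0.3354 = -0.1225 ≈ -0.12
e^(−rT) = e^(−0.048·1.25) = 0.9418
N(−d₂) = N(0.12) = 0.5478;  N(−d₁) = N(-0.21) = 0.4168
P = 114·0.9418·0.5478 − 109·0.4168 = 58.8147 − 45.4312 = 13.3835

13.38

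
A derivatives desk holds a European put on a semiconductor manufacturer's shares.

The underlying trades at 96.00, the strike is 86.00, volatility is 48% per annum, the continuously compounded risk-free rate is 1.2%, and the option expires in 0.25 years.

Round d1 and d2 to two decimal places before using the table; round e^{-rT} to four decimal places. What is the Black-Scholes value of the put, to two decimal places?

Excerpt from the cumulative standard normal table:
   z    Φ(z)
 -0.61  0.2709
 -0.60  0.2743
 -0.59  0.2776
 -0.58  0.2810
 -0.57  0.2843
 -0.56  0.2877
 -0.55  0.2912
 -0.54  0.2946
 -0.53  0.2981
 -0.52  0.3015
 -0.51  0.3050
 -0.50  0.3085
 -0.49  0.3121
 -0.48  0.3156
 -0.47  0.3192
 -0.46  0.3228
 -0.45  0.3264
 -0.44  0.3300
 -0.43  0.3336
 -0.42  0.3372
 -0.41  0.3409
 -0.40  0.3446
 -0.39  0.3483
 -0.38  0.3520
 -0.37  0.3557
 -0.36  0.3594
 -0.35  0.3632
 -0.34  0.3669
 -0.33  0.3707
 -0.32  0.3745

T = 0.25;  σ√T = 0.2400
d₁ = [ln(96/86) + (0.012 + 0.48²/2)·0.25] / 0.2400 = [0.1100 + 0.0318] / 0.2400 = 0.5908 ≈ 0.59
d₂ = d₁ − σ√T = 0.5908 − 0.2400 = 0.3508 ≈ 0.35
e^(−rT) = e^(−0.012·0.25) = 0.9970
N(−d₂) = N(-0.35) = 0.3632;  N(−d₁) = N(-0.59) = 0.2776
P = 86·0.9970·0.3632 − 96·0.2776 = 31.1415 − 26.6496 = 4.4919

4.49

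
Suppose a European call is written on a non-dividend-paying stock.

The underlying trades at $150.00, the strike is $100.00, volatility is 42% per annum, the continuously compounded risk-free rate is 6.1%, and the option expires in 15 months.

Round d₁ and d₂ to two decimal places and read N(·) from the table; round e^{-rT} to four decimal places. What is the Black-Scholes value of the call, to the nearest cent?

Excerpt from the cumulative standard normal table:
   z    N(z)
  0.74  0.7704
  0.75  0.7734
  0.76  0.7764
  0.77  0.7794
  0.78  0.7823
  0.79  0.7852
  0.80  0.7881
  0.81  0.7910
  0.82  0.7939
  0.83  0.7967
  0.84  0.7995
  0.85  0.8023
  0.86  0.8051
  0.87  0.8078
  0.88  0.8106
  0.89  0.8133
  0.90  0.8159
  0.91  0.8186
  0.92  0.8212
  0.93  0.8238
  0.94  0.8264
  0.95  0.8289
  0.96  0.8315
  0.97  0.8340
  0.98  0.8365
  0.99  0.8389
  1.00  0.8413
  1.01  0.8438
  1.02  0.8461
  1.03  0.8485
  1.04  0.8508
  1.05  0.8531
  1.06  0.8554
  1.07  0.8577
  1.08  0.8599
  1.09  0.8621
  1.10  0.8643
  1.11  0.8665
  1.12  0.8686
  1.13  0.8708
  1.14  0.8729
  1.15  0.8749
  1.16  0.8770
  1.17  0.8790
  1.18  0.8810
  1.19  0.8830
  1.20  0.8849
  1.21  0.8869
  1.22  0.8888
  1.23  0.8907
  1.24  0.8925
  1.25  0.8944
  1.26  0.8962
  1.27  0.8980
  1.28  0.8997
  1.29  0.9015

$61.67

σ√T = 0.42 × 1.1180 = 0.4696
d₁ = [ln(150/100) + (0.061 + ½·0.42²)·1.25] / (σ√T) = (0.4055 + 0.1865) / 0.4696 = 1.2606 ≈ 1.26
d₂ = 1.2606 − 0.4696 = 0.7911 ≈ 0.79
e^(−rT) = e^(−0.061·1.25) = 0.9266
N(d₁) = N(1.26) = 0.8962;  N(d₂) = N(0.79) = 0.7852
C = 150·0.8962 − 100·0.9266·0.7852 = 134.4300 − 72.7566 = 61.6734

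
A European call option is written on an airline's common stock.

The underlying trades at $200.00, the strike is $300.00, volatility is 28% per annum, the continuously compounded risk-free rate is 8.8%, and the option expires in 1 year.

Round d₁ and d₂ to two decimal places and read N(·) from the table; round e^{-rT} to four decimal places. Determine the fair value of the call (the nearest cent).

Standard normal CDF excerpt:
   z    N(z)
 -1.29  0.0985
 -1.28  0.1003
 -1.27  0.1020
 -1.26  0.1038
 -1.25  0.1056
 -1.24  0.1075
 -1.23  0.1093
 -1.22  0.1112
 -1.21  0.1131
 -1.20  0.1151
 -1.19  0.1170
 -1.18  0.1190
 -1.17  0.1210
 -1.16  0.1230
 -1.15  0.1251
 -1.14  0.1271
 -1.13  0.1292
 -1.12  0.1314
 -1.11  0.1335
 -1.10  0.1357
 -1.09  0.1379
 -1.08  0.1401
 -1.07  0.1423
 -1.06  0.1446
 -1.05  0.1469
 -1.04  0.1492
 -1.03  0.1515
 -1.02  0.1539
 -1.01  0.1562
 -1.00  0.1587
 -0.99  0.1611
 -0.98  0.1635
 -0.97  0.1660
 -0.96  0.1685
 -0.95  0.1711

$4.20

T = 1;  σ√T = 0.2800
d₁ = [ln(200/300) + (0.088 + ½·0.28²)·1] / (σ√T) = (-0.4055 + 0.1272) / 0.2800 = -0.9938 ≈ -0.99
d₂ = -0.9938 − 0.2800 = -1.2738 ≈ -1.27
e^(−rT) = e^(−0.088·1) = 0.9158
N(d₁) = N(-0.99) = 0.1611;  N(d₂) = N(-1.27) = 0.1020
C = 200·0.1611 − 300·0.9158·0.1020 = 32.2200 − 28.0235 = 4.1965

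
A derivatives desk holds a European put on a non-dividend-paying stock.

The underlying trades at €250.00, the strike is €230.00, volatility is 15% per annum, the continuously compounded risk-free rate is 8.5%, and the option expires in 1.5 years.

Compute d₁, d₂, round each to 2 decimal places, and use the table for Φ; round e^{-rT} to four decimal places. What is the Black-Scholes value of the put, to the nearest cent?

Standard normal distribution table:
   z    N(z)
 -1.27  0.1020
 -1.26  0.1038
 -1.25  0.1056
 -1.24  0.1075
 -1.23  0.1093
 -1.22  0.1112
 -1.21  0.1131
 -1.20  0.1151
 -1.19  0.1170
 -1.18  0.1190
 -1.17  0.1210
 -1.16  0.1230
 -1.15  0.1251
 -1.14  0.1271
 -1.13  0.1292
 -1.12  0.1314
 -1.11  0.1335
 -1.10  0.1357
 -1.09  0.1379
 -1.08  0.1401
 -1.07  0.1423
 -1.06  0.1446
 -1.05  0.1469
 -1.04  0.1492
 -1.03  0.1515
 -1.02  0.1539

σ√T = 0.15 × 1.2247 = 0.1837
ln(S/K) + (r + σ²/2)T = ln(250/230) + (0.085 + 0.15²/2)·1.5 = 0.0834 + 0.1444 = 0.2278
d₁ = 0.2278 / 0.1837 = 1.2397 ≈ 1.24
d₂ = d₁ − σ√T = 1.2397 − 0.1837 = 1.0560 ≈ 1.06
e^(−rT) = e^(−0.085·1.5) = 0.8803
N(−d₂) = N(-1.06) = 0.1446;  N(−d₁) = N(-1.24) = 0.1075
P = 230·0.8803·0.1446 − 250·0.1075 = 29.2770 − 26.8750 = 2.4020

€2.40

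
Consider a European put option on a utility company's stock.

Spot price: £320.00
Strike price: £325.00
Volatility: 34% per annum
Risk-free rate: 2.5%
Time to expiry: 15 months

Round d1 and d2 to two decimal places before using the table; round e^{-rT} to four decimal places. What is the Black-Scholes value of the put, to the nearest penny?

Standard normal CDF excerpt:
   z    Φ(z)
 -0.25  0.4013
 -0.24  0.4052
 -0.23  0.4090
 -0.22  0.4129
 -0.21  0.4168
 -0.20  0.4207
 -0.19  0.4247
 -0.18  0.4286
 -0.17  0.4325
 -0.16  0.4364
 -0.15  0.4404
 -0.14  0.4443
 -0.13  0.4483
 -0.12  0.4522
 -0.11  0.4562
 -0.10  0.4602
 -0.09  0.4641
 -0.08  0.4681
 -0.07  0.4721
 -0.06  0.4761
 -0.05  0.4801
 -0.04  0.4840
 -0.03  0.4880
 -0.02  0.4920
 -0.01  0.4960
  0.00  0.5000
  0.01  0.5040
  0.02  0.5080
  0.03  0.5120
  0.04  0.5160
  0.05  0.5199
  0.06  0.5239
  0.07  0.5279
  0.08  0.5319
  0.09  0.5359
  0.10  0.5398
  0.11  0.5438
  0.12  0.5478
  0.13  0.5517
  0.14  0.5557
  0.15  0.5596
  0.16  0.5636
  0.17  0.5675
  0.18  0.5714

£45.39

σ√T = 0.34 × 1.1180 = 0.3801
ln(S/K) + (r + σ²/2)T = ln(320/325) + (0.025 + 0.34²/2)·1.25 = -0.0155 + 0.1035 = 0.0880
d₁ = 0.0880 / 0.3801 = 0.2315 which rounds to 0.23
d₂ = d₁ − σ√T = 0.2315 − 0.3801 = -0.1486 which rounds to -0.15
e^(−rT) = e^(−0.025·1.25) = 0.9692
N(−d₂) = N(0.15) = 0.5596;  N(−d₁) = N(-0.23) = 0.4090
P = 325·0.9692·0.5596 − 320·0.4090 = 176.2684 − 130.8800 = 45.3884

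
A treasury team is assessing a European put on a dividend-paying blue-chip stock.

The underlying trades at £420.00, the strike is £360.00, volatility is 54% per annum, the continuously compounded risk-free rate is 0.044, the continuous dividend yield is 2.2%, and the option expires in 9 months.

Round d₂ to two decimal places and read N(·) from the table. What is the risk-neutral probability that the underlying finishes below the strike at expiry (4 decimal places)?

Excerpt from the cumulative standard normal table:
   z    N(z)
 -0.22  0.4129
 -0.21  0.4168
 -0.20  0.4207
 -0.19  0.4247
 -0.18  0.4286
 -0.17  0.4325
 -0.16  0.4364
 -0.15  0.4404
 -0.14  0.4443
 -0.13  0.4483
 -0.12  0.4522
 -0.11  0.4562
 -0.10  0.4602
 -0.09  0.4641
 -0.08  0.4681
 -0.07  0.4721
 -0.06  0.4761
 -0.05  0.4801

0.4483

σ√T = 0.54·√0.75 = 0.4677
d₁ = [ln(420/360) + (0.044 − 0.022 + 0.54²/2)·0.75] / 0.4677 = [0.1542 + 0.1259] / 0.4677 = 0.5987 ≈ 0.60
d₂ = d₁ − σ√T = 0.5987 − 0.4677 = 0.1311 ≈ 0.13
Pr(exercise) under Q = N(−d₂) = N(-0.13) = 0.4483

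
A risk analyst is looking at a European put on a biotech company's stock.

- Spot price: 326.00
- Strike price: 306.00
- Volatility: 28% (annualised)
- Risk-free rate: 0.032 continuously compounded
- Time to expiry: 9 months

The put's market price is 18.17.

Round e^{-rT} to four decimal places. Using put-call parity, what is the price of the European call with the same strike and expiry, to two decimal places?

45.42

e^(−rT) = e^(−0.032·0.75) = 0.9763
Put-call parity: C − P = S − K·e^(−rT) = 326 − 306·0.9763 = 326 − 298.7478 = 27.2522
C = P + (C − P) = 18.17 + (27.2522) = 45.4222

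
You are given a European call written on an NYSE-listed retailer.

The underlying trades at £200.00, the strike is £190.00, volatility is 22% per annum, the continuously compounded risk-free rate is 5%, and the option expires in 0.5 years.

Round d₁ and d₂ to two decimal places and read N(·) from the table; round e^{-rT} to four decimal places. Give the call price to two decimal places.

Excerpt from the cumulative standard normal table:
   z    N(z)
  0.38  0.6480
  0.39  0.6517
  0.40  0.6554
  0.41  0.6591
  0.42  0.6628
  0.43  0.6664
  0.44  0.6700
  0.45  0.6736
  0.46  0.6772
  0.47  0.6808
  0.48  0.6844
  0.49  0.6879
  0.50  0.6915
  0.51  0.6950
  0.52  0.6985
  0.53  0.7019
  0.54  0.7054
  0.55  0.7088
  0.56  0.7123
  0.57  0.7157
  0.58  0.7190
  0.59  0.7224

σ√T = 0.22 × 0.7071 = 0.1556
d₁ = [ln(200/190) + (0.05 + 0.22²/2)·0.5] / 0.1556 = [0.0513 + 0.0371] / 0.1556 = 0.5682 ≈ 0.57
d₂ = d₁ − σ√T = 0.5682 − 0.1556 = 0.4127 ≈ 0.41
e^(−rT) = e^(−0.05·0.5) = 0.9753
N(d₁) = N(0.57) = 0.7157;  N(d₂) = N(0.41) = 0.6591
C = 200·0.7157 − 190·0.9753·0.6591 = 143.1400 − 122.1358 = 21.0042

£21.00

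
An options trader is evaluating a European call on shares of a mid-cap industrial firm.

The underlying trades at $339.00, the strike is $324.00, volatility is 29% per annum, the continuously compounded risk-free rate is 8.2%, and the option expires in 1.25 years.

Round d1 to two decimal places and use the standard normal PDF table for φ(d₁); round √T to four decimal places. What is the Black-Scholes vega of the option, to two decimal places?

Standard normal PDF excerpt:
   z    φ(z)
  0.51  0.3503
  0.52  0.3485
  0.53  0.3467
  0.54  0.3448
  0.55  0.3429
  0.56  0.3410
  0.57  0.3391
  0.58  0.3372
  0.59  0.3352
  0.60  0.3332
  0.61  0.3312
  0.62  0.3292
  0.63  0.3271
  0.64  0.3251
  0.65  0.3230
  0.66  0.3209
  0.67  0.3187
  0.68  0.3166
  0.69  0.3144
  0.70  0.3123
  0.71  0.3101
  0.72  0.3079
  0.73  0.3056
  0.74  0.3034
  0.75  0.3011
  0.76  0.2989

124.77

T = 1.25;  σ√T = 0.3242
ln(S/K) + (r + σ²/2)T = ln(339/324) + (0.082 + 0.29²/2)·1.25 = 0.0453 + 0.1551 = 0.2003
d₁ = 0.2003 / 0.3242 = 0.6178 ⇒ 0.62
√T = √1.25 = 1.1180
φ(d₁) = φ(0.62) = 0.3292
vega = S·φ(d₁)·√T = 339·0.3292·1.1180 = 124.7675
(The put has the same vega.)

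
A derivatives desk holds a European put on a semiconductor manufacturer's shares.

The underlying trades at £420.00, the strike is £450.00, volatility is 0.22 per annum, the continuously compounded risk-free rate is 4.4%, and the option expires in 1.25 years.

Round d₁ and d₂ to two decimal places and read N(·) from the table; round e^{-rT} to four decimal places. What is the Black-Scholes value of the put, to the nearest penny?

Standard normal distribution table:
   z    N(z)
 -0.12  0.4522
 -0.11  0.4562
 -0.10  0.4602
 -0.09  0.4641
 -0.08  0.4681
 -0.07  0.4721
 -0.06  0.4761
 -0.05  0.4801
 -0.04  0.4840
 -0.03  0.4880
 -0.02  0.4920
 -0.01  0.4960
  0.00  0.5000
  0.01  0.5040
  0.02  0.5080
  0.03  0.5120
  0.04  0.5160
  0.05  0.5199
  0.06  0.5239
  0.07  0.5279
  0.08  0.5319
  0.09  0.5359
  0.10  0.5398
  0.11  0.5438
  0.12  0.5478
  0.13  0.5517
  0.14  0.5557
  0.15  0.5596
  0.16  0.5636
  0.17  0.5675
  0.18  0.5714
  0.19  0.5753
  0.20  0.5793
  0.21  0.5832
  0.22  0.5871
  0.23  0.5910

σ√T = 0.22·√1.25 = 0.2460
ln(S/K) + (r + σ²/2)T = ln(420/450) + (0.044 + 0.22²/2)·1.25 = -0.0690 + 0.0852 = 0.0163
d₁ = 0.0163 / 0.2460 = 0.0661 ≈ 0.07
d₂ = d₁ − σ√T = 0.0661 − 0.2460 = -0.1799 ≈ -0.18
e^(−rT) = e^(−0.044·1.25) = 0.9465
N(−d₂) = N(0.18) = 0.5714;  N(−d₁) = N(-0.07) = 0.4721
P = 450·0.9465·0.5714 − 420·0.4721 = 243.3735 − 198.2820 = 45.0915

£45.09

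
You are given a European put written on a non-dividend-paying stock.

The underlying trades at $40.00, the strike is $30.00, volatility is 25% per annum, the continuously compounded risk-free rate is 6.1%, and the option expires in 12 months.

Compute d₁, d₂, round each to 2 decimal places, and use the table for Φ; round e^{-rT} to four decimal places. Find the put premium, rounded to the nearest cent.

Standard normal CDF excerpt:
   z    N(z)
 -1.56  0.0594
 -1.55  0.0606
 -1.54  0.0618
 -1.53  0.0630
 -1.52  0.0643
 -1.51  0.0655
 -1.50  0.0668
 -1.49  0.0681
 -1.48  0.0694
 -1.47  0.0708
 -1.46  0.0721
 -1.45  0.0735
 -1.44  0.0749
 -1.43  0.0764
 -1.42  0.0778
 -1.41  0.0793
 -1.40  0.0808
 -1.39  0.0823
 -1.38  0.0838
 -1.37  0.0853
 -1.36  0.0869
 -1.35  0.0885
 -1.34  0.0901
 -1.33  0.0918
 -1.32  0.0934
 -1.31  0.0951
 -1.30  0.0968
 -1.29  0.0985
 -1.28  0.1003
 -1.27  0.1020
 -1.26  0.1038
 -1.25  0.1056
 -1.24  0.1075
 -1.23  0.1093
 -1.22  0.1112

$0.31

σ√T = 0.25 × 1.0000 = 0.2500
ln(S/K) + (r + σ²/2)T = ln(40/30) + (0.061 + 0.25²/2)·1 = 0.2877 + 0.0922 = 0.3799
d₁ = 0.3799 / 0.2500 = 1.5197 ≈ 1.52
d₂ = d₁ − σ√T = 1.5197 − 0.2500 = 1.2697 ≈ 1.27
e^(−rT) = e^(−0.061·1) = 0.9408
P = 30·0.9408·N(-1.27) − 40·N(-1.52) = 30·0.9408·0.1020 − 40·0.0643 = 2.8788 − 2.5720 = 0.3068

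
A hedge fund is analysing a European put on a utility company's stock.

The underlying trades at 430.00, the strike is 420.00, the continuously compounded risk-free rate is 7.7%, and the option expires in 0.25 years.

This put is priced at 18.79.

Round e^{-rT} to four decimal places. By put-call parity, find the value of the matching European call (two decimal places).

36.81

exp(−rT) = exp(−0.077·0.25) = 0.9809
Put-call parity: C − P = S − K·e^(−rT) = 430 − 420·0.9809 = 430 − 411.9780 = 18.0220
C = P + (C − P) = 18.79 + (18.0220) = 36.8120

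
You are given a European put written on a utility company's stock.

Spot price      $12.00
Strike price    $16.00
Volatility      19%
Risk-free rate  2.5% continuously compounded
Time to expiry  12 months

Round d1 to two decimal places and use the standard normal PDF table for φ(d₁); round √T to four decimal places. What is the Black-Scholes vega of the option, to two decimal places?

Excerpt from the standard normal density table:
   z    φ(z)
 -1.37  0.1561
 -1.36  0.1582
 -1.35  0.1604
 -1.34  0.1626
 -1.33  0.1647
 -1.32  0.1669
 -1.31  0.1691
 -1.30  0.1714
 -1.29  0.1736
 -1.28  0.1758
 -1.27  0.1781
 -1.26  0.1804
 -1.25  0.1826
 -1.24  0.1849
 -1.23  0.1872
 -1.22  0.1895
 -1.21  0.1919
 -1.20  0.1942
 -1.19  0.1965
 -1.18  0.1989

σ√T = 0.19 × 1.0000 = 0.1900
d₁ = [ln(12/16) + (0.025 + 0.19²/2)·1] / 0.1900 = [-0.2877 + 0.0431] / 0.1900 = -1.2875 → -1.29
√T = √1 = 1.0000
φ(d₁) = φ(-1.29) = 0.1736
vega = S·φ(d₁)·√T = 12·0.1736·1.0000 = 2.0832

2.08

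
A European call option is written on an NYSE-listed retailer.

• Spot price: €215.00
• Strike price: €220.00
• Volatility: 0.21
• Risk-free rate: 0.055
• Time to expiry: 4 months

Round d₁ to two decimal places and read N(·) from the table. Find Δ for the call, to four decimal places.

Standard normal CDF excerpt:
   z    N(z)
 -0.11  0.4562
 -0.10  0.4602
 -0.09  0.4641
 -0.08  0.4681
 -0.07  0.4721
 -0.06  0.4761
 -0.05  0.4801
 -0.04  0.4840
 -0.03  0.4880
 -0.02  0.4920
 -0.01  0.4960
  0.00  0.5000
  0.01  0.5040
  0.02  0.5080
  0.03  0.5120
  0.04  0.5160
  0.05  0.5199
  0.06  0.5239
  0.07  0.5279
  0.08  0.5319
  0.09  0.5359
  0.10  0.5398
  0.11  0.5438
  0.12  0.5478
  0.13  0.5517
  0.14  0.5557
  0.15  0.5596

0.5080

σ√T = 0.21 × 0.5774 = 0.1212
d₁ = [ln(215/220) + (0.055 + 0.21²/2)·0.3333] / 0.1212 = [-0.0230 + 0.0257] / 0.1212 = 0.0222 → 0.02
N(d₁) = N(0.02) = 0.5080
Δ_call = N(d₁) = 0.5080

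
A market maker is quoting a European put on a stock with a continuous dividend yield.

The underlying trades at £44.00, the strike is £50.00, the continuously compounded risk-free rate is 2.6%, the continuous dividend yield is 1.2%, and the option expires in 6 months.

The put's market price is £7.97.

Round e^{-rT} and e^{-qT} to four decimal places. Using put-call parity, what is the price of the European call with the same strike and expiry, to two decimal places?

e^(−qT) = e^(−0.012·0.5) = 0.9940;  e^(−rT) = e^(−0.026·0.5) = 0.9871
Put-call parity: C − P = S·e^(−qT) − K·e^(−rT) = 44·0.9940 − 50·0.9871 = 43.7360 − 49.3550 = -5.6190
C = P + (C − P) = 7.97 + (-5.6190) = 2.3510

£2.35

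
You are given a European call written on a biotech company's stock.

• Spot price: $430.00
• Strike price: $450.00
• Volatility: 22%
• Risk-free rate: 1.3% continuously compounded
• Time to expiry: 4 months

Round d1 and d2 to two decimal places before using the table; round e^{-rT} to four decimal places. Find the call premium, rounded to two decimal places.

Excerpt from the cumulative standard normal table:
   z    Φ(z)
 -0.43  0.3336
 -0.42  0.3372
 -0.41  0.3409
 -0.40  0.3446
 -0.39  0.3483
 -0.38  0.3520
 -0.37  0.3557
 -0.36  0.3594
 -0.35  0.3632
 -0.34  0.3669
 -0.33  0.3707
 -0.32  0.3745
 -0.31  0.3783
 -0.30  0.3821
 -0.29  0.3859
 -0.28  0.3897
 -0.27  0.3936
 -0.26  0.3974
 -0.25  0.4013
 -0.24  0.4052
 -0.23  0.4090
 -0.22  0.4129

σ√T = 0.22 × 0.5774 = 0.1270
d₁ = [ln(430/450) + (0.013 + 0.22²/2)·0.3333] / 0.1270 = [-0.0455 + 0.0124] / 0.1270 = -0.2603 ≈ -0.26
d₂ = d₁ − σ√T = -0.2603 − 0.1270 = -0.3873 ≈ -0.39
exp(−rT) = exp(−0.013·0.3333) = 0.9957
N(d₁) = N(-0.26) = 0.3974;  N(d₂) = N(-0.39) = 0.3483
C = 430·0.3974 − 450·0.9957·0.3483 = 170.8820 − 156.0610 = 14.8210

$14.82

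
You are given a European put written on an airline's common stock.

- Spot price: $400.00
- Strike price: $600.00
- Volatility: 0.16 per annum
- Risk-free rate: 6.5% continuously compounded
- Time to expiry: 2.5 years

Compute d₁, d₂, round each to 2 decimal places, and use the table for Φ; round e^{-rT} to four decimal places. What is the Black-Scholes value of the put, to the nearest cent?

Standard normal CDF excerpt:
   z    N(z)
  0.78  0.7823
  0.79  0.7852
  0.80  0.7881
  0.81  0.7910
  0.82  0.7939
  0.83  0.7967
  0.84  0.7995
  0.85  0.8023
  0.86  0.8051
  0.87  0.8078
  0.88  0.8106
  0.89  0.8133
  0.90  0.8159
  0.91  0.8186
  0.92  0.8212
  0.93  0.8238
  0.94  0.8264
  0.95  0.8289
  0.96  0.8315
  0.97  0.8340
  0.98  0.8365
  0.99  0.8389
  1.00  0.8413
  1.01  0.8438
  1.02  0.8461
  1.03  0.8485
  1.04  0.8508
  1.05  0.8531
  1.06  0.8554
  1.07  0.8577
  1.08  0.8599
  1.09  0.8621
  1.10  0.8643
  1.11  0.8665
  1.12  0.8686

$120.99

σ√T = 0.16·√2.5 = 0.2530
d₁ = [ln(400/600) + (0.065 + ½·0.16²)·2.5] / (σ√T) = (-0.4055 + 0.1945) / 0.2530 = -0.8339 ⇒ -0.83
d₂ = -0.8339 − 0.2530 = -1.0869 ⇒ -1.09
exp(−rT) = exp(−0.065·2.5) = 0.8500
P = 600·0.8500·N(1.09) − 400·N(0.83) = 600·0.8500·0.8621 − 400·0.7967 = 439.6710 − 318.6800 = 120.9910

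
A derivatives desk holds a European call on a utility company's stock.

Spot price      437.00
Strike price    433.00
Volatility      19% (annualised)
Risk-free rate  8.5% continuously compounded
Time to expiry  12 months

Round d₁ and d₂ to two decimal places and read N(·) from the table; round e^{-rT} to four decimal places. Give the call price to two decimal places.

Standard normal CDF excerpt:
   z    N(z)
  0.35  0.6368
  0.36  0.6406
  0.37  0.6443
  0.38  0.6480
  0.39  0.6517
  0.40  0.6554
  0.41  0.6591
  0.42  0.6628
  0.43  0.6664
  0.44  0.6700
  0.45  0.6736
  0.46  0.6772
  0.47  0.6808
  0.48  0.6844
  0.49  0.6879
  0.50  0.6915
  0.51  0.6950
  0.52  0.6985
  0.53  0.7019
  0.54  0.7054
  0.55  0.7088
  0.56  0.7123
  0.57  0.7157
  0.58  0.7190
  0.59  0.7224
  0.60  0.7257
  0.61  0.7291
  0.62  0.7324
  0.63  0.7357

T = 1;  σ√T = 0.1900
d₁ = [ln(437/433) + (0.085 + 0.19²/2)·1] / 0.1900 = [0.0092 + 0.1031] / 0.1900 = 0.5908 ≈ 0.59
d₂ = d₁ − σ√T = 0.5908 − 0.1900 = 0.4008 ≈ 0.40
e^(−rT) = e^(−0.085·1) = 0.9185
N(d₁) = N(0.59) = 0.7224;  N(d₂) = N(0.40) = 0.6554
C = 437·0.7224 − 433·0.9185·0.6554 = 315.6888 − 260.6595 = 55.0293

55.03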